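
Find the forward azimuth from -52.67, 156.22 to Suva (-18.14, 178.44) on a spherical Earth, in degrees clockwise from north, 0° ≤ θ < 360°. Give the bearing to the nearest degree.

35°

Δλ = 178.44 − 156.22 = 22.22°.
θ = atan2( sin Δλ · cos φ₂ , cos φ₁ · sin φ₂ − sin φ₁ · cos φ₂ · cos Δλ )
  = atan2(0.35937, 0.51072) = 35.132° → normalised to [0°, 360°): 35.132°.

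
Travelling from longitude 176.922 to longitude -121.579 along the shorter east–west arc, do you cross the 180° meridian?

Naïve |-121.579 − 176.922| = 298.501° > 180°, so the shorter arc goes the other way round — across 180°.
Signed shortest Δλ = ((-121.579 − 176.922 + 180) mod 360) − 180 = 61.499°.
Going east by 61.499° from +176.922° passes through 180° before reaching -121.579°.

Yes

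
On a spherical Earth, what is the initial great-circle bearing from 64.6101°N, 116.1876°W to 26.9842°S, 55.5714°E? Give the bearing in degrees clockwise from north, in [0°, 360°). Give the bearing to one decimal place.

Δλ = 55.5714 − -116.1876 = 171.7590°.
θ = atan2( sin Δλ · cos φ₂ , cos φ₁ · sin φ₂ − sin φ₁ · cos φ₂ · cos Δλ )
  = atan2(0.12773, 0.60219) = 11.976° → normalised to [0°, 360°): 11.976°.

12.0°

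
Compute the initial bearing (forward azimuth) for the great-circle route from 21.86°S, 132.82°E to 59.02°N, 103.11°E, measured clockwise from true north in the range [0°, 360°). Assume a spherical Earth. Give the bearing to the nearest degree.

345°

Δλ = 103.11 − 132.82 = -29.71°.
θ = atan2( sin Δλ · cos φ₂ , cos φ₁ · sin φ₂ − sin φ₁ · cos φ₂ · cos Δλ )
  = atan2(-0.25511, 0.96216) = -14.850° → normalised to [0°, 360°): 345.150°.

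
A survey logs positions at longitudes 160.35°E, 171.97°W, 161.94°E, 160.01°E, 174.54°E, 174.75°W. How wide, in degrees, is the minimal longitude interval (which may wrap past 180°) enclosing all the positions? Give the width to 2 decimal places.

Sort the longitudes: -174.75°, -171.97°, +160.01°, +160.35°, +161.94°, +174.54°.
Eastward gaps between consecutive values (wrapping around): 2.78°, 331.98°, 0.34°, 1.59°, 12.60°, 10.71°.
Largest gap = 331.98° ⇒ minimal covering band is its complement: 360° − 331.98° = 28.02°.
Band runs from +160.01° eastward to -171.97°, crossing the antimeridian.

28.02°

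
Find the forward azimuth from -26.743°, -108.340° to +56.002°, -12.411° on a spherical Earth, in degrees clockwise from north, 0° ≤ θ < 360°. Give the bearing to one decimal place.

Δλ = -12.411 − -108.340 = 95.929°.
θ = atan2( sin Δλ · cos φ₂ , cos φ₁ · sin φ₂ − sin φ₁ · cos φ₂ · cos Δλ )
  = atan2(0.55617, 0.71438) = 37.902° → normalised to [0°, 360°): 37.902°.

37.9°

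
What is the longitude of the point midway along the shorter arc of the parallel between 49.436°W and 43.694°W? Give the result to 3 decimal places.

46.565°W

Signed shortest Δλ from -49.436° to -43.694° is +5.742°.
Midpoint longitude = -49.436° + (+5.742°)/2 = -49.436° + 2.871° = -46.565°.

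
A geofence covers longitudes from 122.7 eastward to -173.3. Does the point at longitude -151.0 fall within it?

Band width going east from +122.7° to -173.3°: ((-173.3 − 122.7) mod 360) = 64.0°.
Offset of -151.0° east of the west edge: ((-151.0 − 122.7) mod 360) = 86.3°.
86.3° > 64.0° ⇒ outside.

No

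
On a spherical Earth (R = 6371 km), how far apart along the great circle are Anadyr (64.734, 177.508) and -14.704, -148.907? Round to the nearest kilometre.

9277 km

Δλ = -148.907 − 177.508 = -326.415°; wrapped into (−180°, 180°]: 33.585°.
Δφ = -14.704 − 64.734 = -79.438°.
a = sin²(Δφ/2) + cos φ₁ · cos φ₂ · sin²(Δλ/2) = 0.442809.
c = 2·atan2(√a, √(1−a)) = 1.45616 rad → d = 6371·c ≈ 9277.22 km.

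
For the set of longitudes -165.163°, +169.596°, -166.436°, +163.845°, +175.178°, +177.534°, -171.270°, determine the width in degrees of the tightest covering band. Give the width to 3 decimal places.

30.992°

Sort the longitudes: -171.270°, -166.436°, -165.163°, +163.845°, +169.596°, +175.178°, +177.534°.
Eastward gaps between consecutive values (wrapping around): 4.834°, 1.273°, 329.008°, 5.751°, 5.582°, 2.356°, 11.196°.
Largest gap = 329.008° ⇒ minimal covering band is its complement: 360° − 329.008° = 30.992°.
Band runs from +163.845° eastward to -165.163°, crossing the antimeridian.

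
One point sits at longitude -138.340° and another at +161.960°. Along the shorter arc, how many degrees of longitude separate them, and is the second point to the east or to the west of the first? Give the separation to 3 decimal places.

Raw difference: 161.960 − -138.340 = 300.3°.
Normalise into (−180°, 180°]: 300.3° − 360° = -59.7°.
Negative ⇒ the second point lies to the west; separation 59.700°.

59.700° west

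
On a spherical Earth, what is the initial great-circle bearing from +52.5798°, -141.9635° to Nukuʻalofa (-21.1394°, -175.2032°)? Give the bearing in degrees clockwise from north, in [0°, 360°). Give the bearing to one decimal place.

211.4°

Δλ = -175.2032 − -141.9635 = -33.2397°.
θ = atan2( sin Δλ · cos φ₂ , cos φ₁ · sin φ₂ − sin φ₁ · cos φ₂ · cos Δλ )
  = atan2(-0.51126, -0.83870) = -148.634° → normalised to [0°, 360°): 211.366°.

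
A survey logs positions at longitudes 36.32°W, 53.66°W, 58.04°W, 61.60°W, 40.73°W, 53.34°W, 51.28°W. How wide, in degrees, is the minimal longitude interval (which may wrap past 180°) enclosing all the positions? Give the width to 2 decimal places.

25.28°

Sort the longitudes: -61.60°, -58.04°, -53.66°, -53.34°, -51.28°, -40.73°, -36.32°.
Eastward gaps between consecutive values (wrapping around): 3.56°, 4.38°, 0.32°, 2.06°, 10.55°, 4.41°, 334.72°.
Largest gap = 334.72° ⇒ minimal covering band is its complement: 360° − 334.72° = 25.28°.
Band runs from -61.60° eastward to -36.32°.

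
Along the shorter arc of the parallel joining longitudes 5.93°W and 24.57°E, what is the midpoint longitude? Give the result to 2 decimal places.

Signed shortest Δλ from -5.93° to +24.57° is +30.50°.
Midpoint longitude = -5.93° + (+30.50°)/2 = -5.93° + 15.25° = +9.32°.

9.32°E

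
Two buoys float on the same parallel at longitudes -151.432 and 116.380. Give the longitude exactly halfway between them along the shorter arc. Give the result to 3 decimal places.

+162.474°

Signed shortest Δλ from -151.432° to +116.380° is -92.188°.
Midpoint longitude = -151.432° + (-92.188°)/2 = -151.432° − 46.094° = -197.526°.
Normalise into (−180°, 180°]: +162.474°.
(The naïve average (-151.432 + +116.380)/2 = -17.526° is on the wrong side of the globe.)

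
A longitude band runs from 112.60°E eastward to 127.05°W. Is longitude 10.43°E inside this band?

No

Band width going east from +112.60° to -127.05°: ((-127.05 − 112.60) mod 360) = 120.35°.
Offset of +10.43° east of the west edge: ((10.43 − 112.60) mod 360) = 257.83°.
257.83° > 120.35° ⇒ outside.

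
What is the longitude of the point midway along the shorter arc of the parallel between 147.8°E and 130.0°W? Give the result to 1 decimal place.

Signed shortest Δλ from +147.8° to -130.0° is +82.2°.
Midpoint longitude = +147.8° + (+82.2°)/2 = +147.8° + 41.1° = +188.9°.
Normalise into (−180°, 180°]: -171.1°.
(The naïve average (+147.8 + -130.0)/2 = 8.9° is on the wrong side of the globe.)

171.1°W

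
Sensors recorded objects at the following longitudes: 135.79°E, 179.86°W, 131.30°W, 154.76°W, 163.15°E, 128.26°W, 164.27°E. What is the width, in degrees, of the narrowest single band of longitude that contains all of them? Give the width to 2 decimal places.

95.95°

Sort the longitudes: -179.86°, -154.76°, -131.30°, -128.26°, +135.79°, +163.15°, +164.27°.
Eastward gaps between consecutive values (wrapping around): 25.10°, 23.46°, 3.04°, 264.05°, 27.36°, 1.12°, 15.87°.
Largest gap = 264.05° ⇒ minimal covering band is its complement: 360° − 264.05° = 95.95°.
Band runs from +135.79° eastward to -128.26°, crossing the antimeridian.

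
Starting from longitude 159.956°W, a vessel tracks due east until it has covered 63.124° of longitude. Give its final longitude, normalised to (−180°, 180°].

Start at -159.956°; shift +63.124° → -96.832°.
-96.832° already lies in (−180°, 180°].

96.832°W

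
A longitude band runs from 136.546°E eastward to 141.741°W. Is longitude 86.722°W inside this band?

No

Band width going east from +136.546° to -141.741°: ((-141.741 − 136.546) mod 360) = 81.713°.
Offset of -86.722° east of the west edge: ((-86.722 − 136.546) mod 360) = 136.732°.
136.732° > 81.713° ⇒ outside.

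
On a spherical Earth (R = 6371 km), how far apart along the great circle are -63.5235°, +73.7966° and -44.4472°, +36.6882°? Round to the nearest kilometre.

Δλ = 36.6882 − 73.7966 = -37.1084°.
Δφ = -44.4472 − -63.5235 = 19.0763°.
a = sin²(Δφ/2) + cos φ₁ · cos φ₂ · sin²(Δλ/2) = 0.059684.
c = 2·atan2(√a, √(1−a)) = 0.49360 rad → d = 6371·c ≈ 3144.74 km.

3145 km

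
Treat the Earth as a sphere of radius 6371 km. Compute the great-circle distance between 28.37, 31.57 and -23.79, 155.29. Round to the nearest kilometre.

14421 km

Δλ = 155.29 − 31.57 = 123.72°.
Δφ = -23.79 − 28.37 = -52.16°.
a = sin²(Δφ/2) + cos φ₁ · cos φ₂ · sin²(Δλ/2) = 0.819316.
c = 2·atan2(√a, √(1−a)) = 2.26351 rad → d = 6371·c ≈ 14420.85 km.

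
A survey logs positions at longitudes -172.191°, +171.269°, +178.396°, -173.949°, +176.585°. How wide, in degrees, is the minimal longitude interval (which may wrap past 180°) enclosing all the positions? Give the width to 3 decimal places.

Sort the longitudes: -173.949°, -172.191°, +171.269°, +176.585°, +178.396°.
Eastward gaps between consecutive values (wrapping around): 1.758°, 343.460°, 5.316°, 1.811°, 7.655°.
Largest gap = 343.460° ⇒ minimal covering band is its complement: 360° − 343.460° = 16.540°.
Band runs from +171.269° eastward to -172.191°, crossing the antimeridian.

16.540°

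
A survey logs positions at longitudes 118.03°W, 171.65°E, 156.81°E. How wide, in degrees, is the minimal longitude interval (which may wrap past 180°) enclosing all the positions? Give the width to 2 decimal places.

Sort the longitudes: -118.03°, +156.81°, +171.65°.
Eastward gaps between consecutive values (wrapping around): 274.84°, 14.84°, 70.32°.
Largest gap = 274.84° ⇒ minimal covering band is its complement: 360° − 274.84° = 85.16°.
Band runs from +156.81° eastward to -118.03°, crossing the antimeridian.

85.16°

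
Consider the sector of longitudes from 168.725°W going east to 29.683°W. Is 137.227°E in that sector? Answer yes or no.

Band width going east from -168.725° to -29.683°: ((-29.683 − -168.725) mod 360) = 139.042°.
Offset of +137.227° east of the west edge: ((137.227 − -168.725) mod 360) = 305.952°.
305.952° > 139.042° ⇒ outside.

No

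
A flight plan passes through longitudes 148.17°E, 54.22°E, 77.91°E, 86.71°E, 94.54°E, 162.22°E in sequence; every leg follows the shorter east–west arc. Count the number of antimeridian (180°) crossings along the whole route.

Leg 1: +148.17° → +54.22°, shortest Δλ = -93.95° (west) — does not cross 180°.
Leg 2: +54.22° → +77.91°, shortest Δλ = 23.69° (east) — does not cross 180°.
Leg 3: +77.91° → +86.71°, shortest Δλ = 8.8° (east) — does not cross 180°.
Leg 4: +86.71° → +94.54°, shortest Δλ = 7.83° (east) — does not cross 180°.
Leg 5: +94.54° → +162.22°, shortest Δλ = 67.68° (east) — does not cross 180°.
Total crossings: 0.

0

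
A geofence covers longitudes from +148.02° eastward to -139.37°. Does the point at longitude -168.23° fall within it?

Band width going east from +148.02° to -139.37°: ((-139.37 − 148.02) mod 360) = 72.61°.
Offset of -168.23° east of the west edge: ((-168.23 − 148.02) mod 360) = 43.75°.
43.75° ≤ 72.61° ⇒ inside.

Yes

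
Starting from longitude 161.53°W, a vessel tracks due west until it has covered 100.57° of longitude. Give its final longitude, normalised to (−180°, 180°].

Start at -161.53°; shift −100.57° → -262.10°.
-262.10° lies outside (−180°, 180°]; add 360° → +97.90°.

97.90°E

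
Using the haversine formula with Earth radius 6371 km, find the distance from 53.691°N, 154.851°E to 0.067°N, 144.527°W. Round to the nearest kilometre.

8124 km

Δλ = -144.527 − 154.851 = -299.378°; wrapped into (−180°, 180°]: 60.622°.
Δφ = 0.067 − 53.691 = -53.624°.
a = sin²(Δφ/2) + cos φ₁ · cos φ₂ · sin²(Δλ/2) = 0.354286.
c = 2·atan2(√a, √(1−a)) = 1.27508 rad → d = 6371·c ≈ 8123.52 km.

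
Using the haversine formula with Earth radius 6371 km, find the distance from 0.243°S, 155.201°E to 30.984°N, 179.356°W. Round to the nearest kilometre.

4389 km

Δλ = -179.356 − 155.201 = -334.557°; wrapped into (−180°, 180°]: 25.443°.
Δφ = 30.984 − -0.243 = 31.227°.
a = sin²(Δφ/2) + cos φ₁ · cos φ₂ · sin²(Δλ/2) = 0.114014.
c = 2·atan2(√a, √(1−a)) = 0.68886 rad → d = 6371·c ≈ 4388.71 km.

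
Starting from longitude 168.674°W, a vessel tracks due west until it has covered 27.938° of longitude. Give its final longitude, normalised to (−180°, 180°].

Start at -168.674°; shift −27.938° → -196.612°.
-196.612° lies outside (−180°, 180°]; add 360° → +163.388°.

163.388°E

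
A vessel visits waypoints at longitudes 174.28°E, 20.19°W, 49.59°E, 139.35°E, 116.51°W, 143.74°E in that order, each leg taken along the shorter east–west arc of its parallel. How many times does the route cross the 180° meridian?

Leg 1: +174.28° → -20.19°, shortest Δλ = 165.53° (east) — crosses 180°.
Leg 2: -20.19° → +49.59°, shortest Δλ = 69.78° (east) — does not cross 180°.
Leg 3: +49.59° → +139.35°, shortest Δλ = 89.76° (east) — does not cross 180°.
Leg 4: +139.35° → -116.51°, shortest Δλ = 104.14° (east) — crosses 180°.
Leg 5: -116.51° → +143.74°, shortest Δλ = -99.75° (west) — crosses 180°.
Total crossings: 3.

3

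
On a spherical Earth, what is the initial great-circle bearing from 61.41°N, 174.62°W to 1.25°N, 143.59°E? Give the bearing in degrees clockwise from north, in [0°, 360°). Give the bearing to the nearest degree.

226°

Δλ = 143.59 − -174.62 = 318.21°; wrapped into (−180°, 180°]: -41.79°.
θ = atan2( sin Δλ · cos φ₂ , cos φ₁ · sin φ₂ − sin φ₁ · cos φ₂ · cos Δλ )
  = atan2(-0.66624, -0.64408) = -134.031° → normalised to [0°, 360°): 225.969°.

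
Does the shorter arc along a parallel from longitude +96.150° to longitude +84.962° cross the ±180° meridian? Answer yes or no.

No

Signed shortest Δλ = ((84.962 − 96.150 + 180) mod 360) − 180 = -11.188°.
Going west by 11.188° from +96.150° reaches +84.962° without touching 180°.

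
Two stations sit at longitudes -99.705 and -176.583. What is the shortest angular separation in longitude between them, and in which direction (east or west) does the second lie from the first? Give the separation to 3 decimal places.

Raw difference: -176.583 − -99.705 = -76.878°.
Normalise into (−180°, 180°]: -76.878° stays -76.878°.
Negative ⇒ the second point lies to the west; separation 76.878°.

76.878° west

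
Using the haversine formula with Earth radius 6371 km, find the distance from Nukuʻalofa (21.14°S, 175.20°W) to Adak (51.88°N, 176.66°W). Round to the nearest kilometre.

Δλ = -176.66 − -175.20 = -1.46°.
Δφ = 51.88 − -21.14 = 73.02°.
a = sin²(Δφ/2) + cos φ₁ · cos φ₂ · sin²(Δλ/2) = 0.354075.
c = 2·atan2(√a, √(1−a)) = 1.27463 rad → d = 6371·c ≈ 8120.70 km.

8121 km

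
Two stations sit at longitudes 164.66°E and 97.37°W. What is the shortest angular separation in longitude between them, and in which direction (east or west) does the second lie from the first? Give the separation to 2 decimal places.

Raw difference: -97.37 − 164.66 = -262.03°.
Normalise into (−180°, 180°]: -262.03° + 360° = 97.97°.
Positive ⇒ the second point lies to the east; separation 97.97°.

97.97° east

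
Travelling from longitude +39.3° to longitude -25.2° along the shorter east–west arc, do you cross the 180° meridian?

No

Signed shortest Δλ = ((-25.2 − 39.3 + 180) mod 360) − 180 = -64.5°.
Going west by 64.5° from +39.3° reaches -25.2° without touching 180°.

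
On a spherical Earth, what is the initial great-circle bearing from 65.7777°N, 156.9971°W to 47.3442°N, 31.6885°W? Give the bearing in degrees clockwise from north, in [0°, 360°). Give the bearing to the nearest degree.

40°

Δλ = -31.6885 − -156.9971 = 125.3086°.
θ = atan2( sin Δλ · cos φ₂ , cos φ₁ · sin φ₂ − sin φ₁ · cos φ₂ · cos Δλ )
  = atan2(0.55295, 0.65889) = 40.004° → normalised to [0°, 360°): 40.004°.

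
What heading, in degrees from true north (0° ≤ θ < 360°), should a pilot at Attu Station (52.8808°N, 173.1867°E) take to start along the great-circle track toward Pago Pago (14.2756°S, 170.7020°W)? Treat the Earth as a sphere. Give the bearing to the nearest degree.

Δλ = -170.7020 − 173.1867 = -343.8887°; wrapped into (−180°, 180°]: 16.1113°.
θ = atan2( sin Δλ · cos φ₂ , cos φ₁ · sin φ₂ − sin φ₁ · cos φ₂ · cos Δλ )
  = atan2(0.26894, -0.89122) = 163.208° → normalised to [0°, 360°): 163.208°.

163°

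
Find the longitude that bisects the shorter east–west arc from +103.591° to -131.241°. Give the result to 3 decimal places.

+166.175°

Signed shortest Δλ from +103.591° to -131.241° is +125.168°.
Midpoint longitude = +103.591° + (+125.168°)/2 = +103.591° + 62.584° = +166.175°.
(The naïve average (+103.591 + -131.241)/2 = -13.825° is on the wrong side of the globe.)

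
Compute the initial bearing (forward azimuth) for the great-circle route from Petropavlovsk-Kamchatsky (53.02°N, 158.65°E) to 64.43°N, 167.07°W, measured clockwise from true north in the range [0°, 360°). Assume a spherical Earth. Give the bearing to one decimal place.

43.3°

Δλ = -167.07 − 158.65 = -325.72°; wrapped into (−180°, 180°]: 34.28°.
θ = atan2( sin Δλ · cos φ₂ , cos φ₁ · sin φ₂ − sin φ₁ · cos φ₂ · cos Δλ )
  = atan2(0.24310, 0.25772) = 43.328° → normalised to [0°, 360°): 43.328°.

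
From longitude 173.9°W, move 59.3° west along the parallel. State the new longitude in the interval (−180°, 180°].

126.8°E

Start at -173.9°; shift −59.3° → -233.2°.
-233.2° lies outside (−180°, 180°]; add 360° → +126.8°.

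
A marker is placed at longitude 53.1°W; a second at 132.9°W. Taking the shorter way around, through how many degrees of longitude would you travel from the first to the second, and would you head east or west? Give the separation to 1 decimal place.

79.8° west

Raw difference: -132.9 − -53.1 = -79.8°.
Normalise into (−180°, 180°]: -79.8° stays -79.8°.
Negative ⇒ the second point lies to the west; separation 79.8°.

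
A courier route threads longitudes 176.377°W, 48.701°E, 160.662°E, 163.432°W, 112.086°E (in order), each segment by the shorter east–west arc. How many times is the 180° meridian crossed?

Leg 1: -176.377° → +48.701°, shortest Δλ = -134.922° (west) — crosses 180°.
Leg 2: +48.701° → +160.662°, shortest Δλ = 111.961° (east) — does not cross 180°.
Leg 3: +160.662° → -163.432°, shortest Δλ = 35.906° (east) — crosses 180°.
Leg 4: -163.432° → +112.086°, shortest Δλ = -84.482° (west) — crosses 180°.
Total crossings: 3.

3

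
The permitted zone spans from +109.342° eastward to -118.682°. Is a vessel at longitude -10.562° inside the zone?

No

Band width going east from +109.342° to -118.682°: ((-118.682 − 109.342) mod 360) = 131.976°.
Offset of -10.562° east of the west edge: ((-10.562 − 109.342) mod 360) = 240.096°.
240.096° > 131.976° ⇒ outside.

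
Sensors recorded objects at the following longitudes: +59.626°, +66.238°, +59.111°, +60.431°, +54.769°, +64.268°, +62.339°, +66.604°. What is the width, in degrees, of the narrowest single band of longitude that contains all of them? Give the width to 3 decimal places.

11.835°

Sort the longitudes: +54.769°, +59.111°, +59.626°, +60.431°, +62.339°, +64.268°, +66.238°, +66.604°.
Eastward gaps between consecutive values (wrapping around): 4.342°, 0.515°, 0.805°, 1.908°, 1.929°, 1.970°, 0.366°, 348.165°.
Largest gap = 348.165° ⇒ minimal covering band is its complement: 360° − 348.165° = 11.835°.
Band runs from +54.769° eastward to +66.604°.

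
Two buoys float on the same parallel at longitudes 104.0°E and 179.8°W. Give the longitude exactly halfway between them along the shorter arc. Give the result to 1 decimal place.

142.1°E

Signed shortest Δλ from +104.0° to -179.8° is +76.2°.
Midpoint longitude = +104.0° + (+76.2°)/2 = +104.0° + 38.1° = +142.1°.
(The naïve average (+104.0 + -179.8)/2 = -37.9° is on the wrong side of the globe.)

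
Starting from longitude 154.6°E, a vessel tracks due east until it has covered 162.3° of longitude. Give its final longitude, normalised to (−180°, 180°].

43.1°W

Start at +154.6°; shift +162.3° → +316.9°.
+316.9° lies outside (−180°, 180°]; subtract 360° → -43.1°.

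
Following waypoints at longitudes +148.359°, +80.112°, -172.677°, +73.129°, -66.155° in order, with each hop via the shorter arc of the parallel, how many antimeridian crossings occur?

2

Leg 1: +148.359° → +80.112°, shortest Δλ = -68.247° (west) — does not cross 180°.
Leg 2: +80.112° → -172.677°, shortest Δλ = 107.211° (east) — crosses 180°.
Leg 3: -172.677° → +73.129°, shortest Δλ = -114.194° (west) — crosses 180°.
Leg 4: +73.129° → -66.155°, shortest Δλ = -139.284° (west) — does not cross 180°.
Total crossings: 2.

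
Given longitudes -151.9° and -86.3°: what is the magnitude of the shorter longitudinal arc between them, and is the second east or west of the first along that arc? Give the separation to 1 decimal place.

65.6° east

Raw difference: -86.3 − -151.9 = 65.6°.
Normalise into (−180°, 180°]: 65.6° stays 65.6°.
Positive ⇒ the second point lies to the east; separation 65.6°.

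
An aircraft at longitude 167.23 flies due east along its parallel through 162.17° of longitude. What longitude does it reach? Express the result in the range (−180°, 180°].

-30.60°

Start at +167.23°; shift +162.17° → +329.40°.
+329.40° lies outside (−180°, 180°]; subtract 360° → -30.60°.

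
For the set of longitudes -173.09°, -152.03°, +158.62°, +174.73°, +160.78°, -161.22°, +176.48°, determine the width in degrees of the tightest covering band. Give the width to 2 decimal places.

Sort the longitudes: -173.09°, -161.22°, -152.03°, +158.62°, +160.78°, +174.73°, +176.48°.
Eastward gaps between consecutive values (wrapping around): 11.87°, 9.19°, 310.65°, 2.16°, 13.95°, 1.75°, 10.43°.
Largest gap = 310.65° ⇒ minimal covering band is its complement: 360° − 310.65° = 49.35°.
Band runs from +158.62° eastward to -152.03°, crossing the antimeridian.

49.35°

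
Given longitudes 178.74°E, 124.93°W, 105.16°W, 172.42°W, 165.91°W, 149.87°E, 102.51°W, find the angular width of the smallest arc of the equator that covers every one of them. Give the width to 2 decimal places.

Sort the longitudes: -172.42°, -165.91°, -124.93°, -105.16°, -102.51°, +149.87°, +178.74°.
Eastward gaps between consecutive values (wrapping around): 6.51°, 40.98°, 19.77°, 2.65°, 252.38°, 28.87°, 8.84°.
Largest gap = 252.38° ⇒ minimal covering band is its complement: 360° − 252.38° = 107.62°.
Band runs from +149.87° eastward to -102.51°, crossing the antimeridian.

107.62°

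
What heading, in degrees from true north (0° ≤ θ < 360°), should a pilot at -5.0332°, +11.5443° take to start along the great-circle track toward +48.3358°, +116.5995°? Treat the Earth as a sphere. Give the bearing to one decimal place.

Δλ = 116.5995 − 11.5443 = 105.0552°.
θ = atan2( sin Δλ · cos φ₂ , cos φ₁ · sin φ₂ − sin φ₁ · cos φ₂ · cos Δλ )
  = atan2(0.64195, 0.72902) = 41.366° → normalised to [0°, 360°): 41.366°.

41.4°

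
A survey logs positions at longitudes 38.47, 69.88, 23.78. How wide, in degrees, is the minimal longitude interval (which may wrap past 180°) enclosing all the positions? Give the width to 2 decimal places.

46.10°

Sort the longitudes: +23.78°, +38.47°, +69.88°.
Eastward gaps between consecutive values (wrapping around): 14.69°, 31.41°, 313.90°.
Largest gap = 313.90° ⇒ minimal covering band is its complement: 360° − 313.90° = 46.10°.
Band runs from +23.78° eastward to +69.88°.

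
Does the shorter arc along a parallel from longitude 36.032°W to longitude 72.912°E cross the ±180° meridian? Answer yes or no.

No

Signed shortest Δλ = ((72.912 − -36.032 + 180) mod 360) − 180 = 108.944°.
Going east by 108.944° from -36.032° reaches +72.912° without touching 180°.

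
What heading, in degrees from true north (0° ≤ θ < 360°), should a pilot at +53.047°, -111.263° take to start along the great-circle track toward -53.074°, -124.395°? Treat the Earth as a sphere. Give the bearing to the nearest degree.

188°

Δλ = -124.395 − -111.263 = -13.132°.
θ = atan2( sin Δλ · cos φ₂ , cos φ₁ · sin φ₂ − sin φ₁ · cos φ₂ · cos Δλ )
  = atan2(-0.13650, -0.94812) = -171.808° → normalised to [0°, 360°): 188.192°.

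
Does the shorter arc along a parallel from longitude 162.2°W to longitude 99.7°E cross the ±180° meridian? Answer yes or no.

Yes

Naïve |99.7 − -162.2| = 261.9° > 180°, so the shorter arc goes the other way round — across 180°.
Signed shortest Δλ = ((99.7 − -162.2 + 180) mod 360) − 180 = -98.1°.
Going west by 98.1° from -162.2° passes through 180° before reaching +99.7°.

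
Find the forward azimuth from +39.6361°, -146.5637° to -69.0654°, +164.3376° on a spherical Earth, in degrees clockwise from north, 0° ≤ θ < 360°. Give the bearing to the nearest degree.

Δλ = 164.3376 − -146.5637 = 310.9013°; wrapped into (−180°, 180°]: -49.0987°.
θ = atan2( sin Δλ · cos φ₂ , cos φ₁ · sin φ₂ − sin φ₁ · cos φ₂ · cos Δλ )
  = atan2(-0.27006, -0.86851) = -162.727° → normalised to [0°, 360°): 197.273°.

197°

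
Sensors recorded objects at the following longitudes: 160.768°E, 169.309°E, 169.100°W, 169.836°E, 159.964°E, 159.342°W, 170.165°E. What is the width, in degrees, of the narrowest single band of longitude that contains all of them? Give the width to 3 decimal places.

Sort the longitudes: -169.100°, -159.342°, +159.964°, +160.768°, +169.309°, +169.836°, +170.165°.
Eastward gaps between consecutive values (wrapping around): 9.758°, 319.306°, 0.804°, 8.541°, 0.527°, 0.329°, 20.735°.
Largest gap = 319.306° ⇒ minimal covering band is its complement: 360° − 319.306° = 40.694°.
Band runs from +159.964° eastward to -159.342°, crossing the antimeridian.

40.694°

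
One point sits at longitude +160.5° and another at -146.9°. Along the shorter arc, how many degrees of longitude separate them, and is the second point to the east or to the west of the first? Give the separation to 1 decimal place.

52.6° east

Raw difference: -146.9 − 160.5 = -307.4°.
Normalise into (−180°, 180°]: -307.4° + 360° = 52.6°.
Positive ⇒ the second point lies to the east; separation 52.6°.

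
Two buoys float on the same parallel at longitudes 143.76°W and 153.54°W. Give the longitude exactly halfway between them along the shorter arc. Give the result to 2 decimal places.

Signed shortest Δλ from -143.76° to -153.54° is -9.78°.
Midpoint longitude = -143.76° + (-9.78°)/2 = -143.76° − 4.89° = -148.65°.

148.65°W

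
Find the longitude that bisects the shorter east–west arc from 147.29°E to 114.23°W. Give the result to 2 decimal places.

Signed shortest Δλ from +147.29° to -114.23° is +98.48°.
Midpoint longitude = +147.29° + (+98.48°)/2 = +147.29° + 49.24° = +196.53°.
Normalise into (−180°, 180°]: -163.47°.
(The naïve average (+147.29 + -114.23)/2 = 16.53° is on the wrong side of the globe.)

163.47°W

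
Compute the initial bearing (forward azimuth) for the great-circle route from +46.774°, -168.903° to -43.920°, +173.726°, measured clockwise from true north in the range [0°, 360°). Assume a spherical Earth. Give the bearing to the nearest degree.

Δλ = 173.726 − -168.903 = 342.629°; wrapped into (−180°, 180°]: -17.371°.
θ = atan2( sin Δλ · cos φ₂ , cos φ₁ · sin φ₂ − sin φ₁ · cos φ₂ · cos Δλ )
  = atan2(-0.21505, -0.97599) = -167.574° → normalised to [0°, 360°): 192.426°.

192°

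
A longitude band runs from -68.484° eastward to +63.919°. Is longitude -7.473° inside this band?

Yes

Band width going east from -68.484° to +63.919°: ((63.919 − -68.484) mod 360) = 132.403°.
Offset of -7.473° east of the west edge: ((-7.473 − -68.484) mod 360) = 61.011°.
61.011° ≤ 132.403° ⇒ inside.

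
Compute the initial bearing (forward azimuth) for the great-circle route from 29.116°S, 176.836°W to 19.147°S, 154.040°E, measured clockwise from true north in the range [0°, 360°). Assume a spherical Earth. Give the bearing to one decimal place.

Δλ = 154.040 − -176.836 = 330.876°; wrapped into (−180°, 180°]: -29.124°.
θ = atan2( sin Δλ · cos φ₂ , cos φ₁ · sin φ₂ − sin φ₁ · cos φ₂ · cos Δλ )
  = atan2(-0.45978, 0.11500) = -75.957° → normalised to [0°, 360°): 284.043°.

284.0°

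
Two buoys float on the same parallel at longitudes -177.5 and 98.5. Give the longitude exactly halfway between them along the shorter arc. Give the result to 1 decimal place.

+140.5°

Signed shortest Δλ from -177.5° to +98.5° is -84.0°.
Midpoint longitude = -177.5° + (-84.0°)/2 = -177.5° − 42.0° = -219.5°.
Normalise into (−180°, 180°]: +140.5°.
(The naïve average (-177.5 + +98.5)/2 = -39.5° is on the wrong side of the globe.)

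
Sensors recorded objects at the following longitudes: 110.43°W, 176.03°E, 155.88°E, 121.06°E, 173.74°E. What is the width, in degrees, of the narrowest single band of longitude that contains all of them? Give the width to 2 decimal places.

128.51°

Sort the longitudes: -110.43°, +121.06°, +155.88°, +173.74°, +176.03°.
Eastward gaps between consecutive values (wrapping around): 231.49°, 34.82°, 17.86°, 2.29°, 73.54°.
Largest gap = 231.49° ⇒ minimal covering band is its complement: 360° − 231.49° = 128.51°.
Band runs from +121.06° eastward to -110.43°, crossing the antimeridian.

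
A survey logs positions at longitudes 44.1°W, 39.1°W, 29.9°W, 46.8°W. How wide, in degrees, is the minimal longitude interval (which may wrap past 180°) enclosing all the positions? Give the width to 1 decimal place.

16.9°

Sort the longitudes: -46.8°, -44.1°, -39.1°, -29.9°.
Eastward gaps between consecutive values (wrapping around): 2.7°, 5.0°, 9.2°, 343.1°.
Largest gap = 343.1° ⇒ minimal covering band is its complement: 360° − 343.1° = 16.9°.
Band runs from -46.8° eastward to -29.9°.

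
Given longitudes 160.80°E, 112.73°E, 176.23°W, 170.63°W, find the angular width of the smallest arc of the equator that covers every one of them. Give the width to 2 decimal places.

76.64°

Sort the longitudes: -176.23°, -170.63°, +112.73°, +160.80°.
Eastward gaps between consecutive values (wrapping around): 5.60°, 283.36°, 48.07°, 22.97°.
Largest gap = 283.36° ⇒ minimal covering band is its complement: 360° − 283.36° = 76.64°.
Band runs from +112.73° eastward to -170.63°, crossing the antimeridian.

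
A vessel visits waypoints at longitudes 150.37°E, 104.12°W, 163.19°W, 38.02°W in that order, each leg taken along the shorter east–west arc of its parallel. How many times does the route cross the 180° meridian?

1

Leg 1: +150.37° → -104.12°, shortest Δλ = 105.51° (east) — crosses 180°.
Leg 2: -104.12° → -163.19°, shortest Δλ = -59.07° (west) — does not cross 180°.
Leg 3: -163.19° → -38.02°, shortest Δλ = 125.17° (east) — does not cross 180°.
Total crossings: 1.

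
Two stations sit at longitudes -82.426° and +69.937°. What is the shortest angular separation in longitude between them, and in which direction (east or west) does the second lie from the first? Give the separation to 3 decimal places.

152.363° east

Raw difference: 69.937 − -82.426 = 152.363°.
Normalise into (−180°, 180°]: 152.363° stays 152.363°.
Positive ⇒ the second point lies to the east; separation 152.363°.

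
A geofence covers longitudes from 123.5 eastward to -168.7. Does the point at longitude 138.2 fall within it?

Yes

Band width going east from +123.5° to -168.7°: ((-168.7 − 123.5) mod 360) = 67.8°.
Offset of +138.2° east of the west edge: ((138.2 − 123.5) mod 360) = 14.7°.
14.7° ≤ 67.8° ⇒ inside.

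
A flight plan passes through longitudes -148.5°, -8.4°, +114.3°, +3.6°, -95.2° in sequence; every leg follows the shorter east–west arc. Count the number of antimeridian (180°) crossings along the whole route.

Leg 1: -148.5° → -8.4°, shortest Δλ = 140.1° (east) — does not cross 180°.
Leg 2: -8.4° → +114.3°, shortest Δλ = 122.7° (east) — does not cross 180°.
Leg 3: +114.3° → +3.6°, shortest Δλ = -110.7° (west) — does not cross 180°.
Leg 4: +3.6° → -95.2°, shortest Δλ = -98.8° (west) — does not cross 180°.
Total crossings: 0.

0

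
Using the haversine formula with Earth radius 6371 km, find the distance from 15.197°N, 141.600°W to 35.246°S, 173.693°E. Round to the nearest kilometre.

7324 km

Δλ = 173.693 − -141.600 = 315.293°; wrapped into (−180°, 180°]: -44.707°.
Δφ = -35.246 − 15.197 = -50.443°.
a = sin²(Δφ/2) + cos φ₁ · cos φ₂ · sin²(Δλ/2) = 0.295574.
c = 2·atan2(√a, √(1−a)) = 1.14960 rad → d = 6371·c ≈ 7324.10 km.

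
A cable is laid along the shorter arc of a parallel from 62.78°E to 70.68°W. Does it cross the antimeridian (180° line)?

No

Signed shortest Δλ = ((-70.68 − 62.78 + 180) mod 360) − 180 = -133.46°.
Going west by 133.46° from +62.78° reaches -70.68° without touching 180°.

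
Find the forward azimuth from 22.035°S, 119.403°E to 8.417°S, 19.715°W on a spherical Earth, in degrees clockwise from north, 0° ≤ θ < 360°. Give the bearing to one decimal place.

Δλ = -19.715 − 119.403 = -139.118°.
θ = atan2( sin Δλ · cos φ₂ , cos φ₁ · sin φ₂ − sin φ₁ · cos φ₂ · cos Δλ )
  = atan2(-0.64745, -0.41628) = -122.739° → normalised to [0°, 360°): 237.261°.

237.3°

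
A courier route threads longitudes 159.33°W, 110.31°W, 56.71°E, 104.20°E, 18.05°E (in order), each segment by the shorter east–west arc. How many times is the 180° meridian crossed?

Leg 1: -159.33° → -110.31°, shortest Δλ = 49.02° (east) — does not cross 180°.
Leg 2: -110.31° → +56.71°, shortest Δλ = 167.02° (east) — does not cross 180°.
Leg 3: +56.71° → +104.20°, shortest Δλ = 47.49° (east) — does not cross 180°.
Leg 4: +104.20° → +18.05°, shortest Δλ = -86.15° (west) — does not cross 180°.
Total crossings: 0.

0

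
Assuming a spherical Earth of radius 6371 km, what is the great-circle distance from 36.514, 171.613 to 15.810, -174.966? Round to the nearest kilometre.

2657 km

Δλ = -174.966 − 171.613 = -346.579°; wrapped into (−180°, 180°]: 13.421°.
Δφ = 15.810 − 36.514 = -20.704°.
a = sin²(Δφ/2) + cos φ₁ · cos φ₂ · sin²(Δλ/2) = 0.042850.
c = 2·atan2(√a, √(1−a)) = 0.41702 rad → d = 6371·c ≈ 2656.82 km.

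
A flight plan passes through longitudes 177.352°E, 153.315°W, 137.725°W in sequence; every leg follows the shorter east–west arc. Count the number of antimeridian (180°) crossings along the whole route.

1

Leg 1: +177.352° → -153.315°, shortest Δλ = 29.333° (east) — crosses 180°.
Leg 2: -153.315° → -137.725°, shortest Δλ = 15.59° (east) — does not cross 180°.
Total crossings: 1.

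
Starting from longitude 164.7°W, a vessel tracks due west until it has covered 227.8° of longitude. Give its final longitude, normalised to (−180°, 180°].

32.5°W

Start at -164.7°; shift −227.8° → -392.5°.
-392.5° lies outside (−180°, 180°]; add 360° → -32.5°.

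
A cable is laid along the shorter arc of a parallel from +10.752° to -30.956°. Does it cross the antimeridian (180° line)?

Signed shortest Δλ = ((-30.956 − 10.752 + 180) mod 360) − 180 = -41.708°.
Going west by 41.708° from +10.752° reaches -30.956° without touching 180°.

No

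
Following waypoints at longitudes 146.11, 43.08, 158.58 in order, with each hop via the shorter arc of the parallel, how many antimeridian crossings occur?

0

Leg 1: +146.11° → +43.08°, shortest Δλ = -103.03° (west) — does not cross 180°.
Leg 2: +43.08° → +158.58°, shortest Δλ = 115.5° (east) — does not cross 180°.
Total crossings: 0.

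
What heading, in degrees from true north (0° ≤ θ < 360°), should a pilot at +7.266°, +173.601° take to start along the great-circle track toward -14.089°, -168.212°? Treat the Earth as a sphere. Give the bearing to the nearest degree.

140°

Δλ = -168.212 − 173.601 = -341.813°; wrapped into (−180°, 180°]: 18.187°.
θ = atan2( sin Δλ · cos φ₂ , cos φ₁ · sin φ₂ − sin φ₁ · cos φ₂ · cos Δλ )
  = atan2(0.30273, -0.35802) = 139.783° → normalised to [0°, 360°): 139.783°.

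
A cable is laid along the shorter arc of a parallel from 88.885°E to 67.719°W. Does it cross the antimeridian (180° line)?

Signed shortest Δλ = ((-67.719 − 88.885 + 180) mod 360) − 180 = -156.604°.
Going west by 156.604° from +88.885° reaches -67.719° without touching 180°.

No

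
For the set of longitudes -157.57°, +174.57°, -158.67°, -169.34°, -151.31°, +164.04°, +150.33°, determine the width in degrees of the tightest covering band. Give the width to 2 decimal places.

Sort the longitudes: -169.34°, -158.67°, -157.57°, -151.31°, +150.33°, +164.04°, +174.57°.
Eastward gaps between consecutive values (wrapping around): 10.67°, 1.10°, 6.26°, 301.64°, 13.71°, 10.53°, 16.09°.
Largest gap = 301.64° ⇒ minimal covering band is its complement: 360° − 301.64° = 58.36°.
Band runs from +150.33° eastward to -151.31°, crossing the antimeridian.

58.36°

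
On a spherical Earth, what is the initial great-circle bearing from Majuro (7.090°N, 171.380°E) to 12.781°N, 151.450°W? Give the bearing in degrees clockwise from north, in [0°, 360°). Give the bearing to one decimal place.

78.2°

Δλ = -151.450 − 171.380 = -322.830°; wrapped into (−180°, 180°]: 37.170°.
θ = atan2( sin Δλ · cos φ₂ , cos φ₁ · sin φ₂ − sin φ₁ · cos φ₂ · cos Δλ )
  = atan2(0.58921, 0.12362) = 78.151° → normalised to [0°, 360°): 78.151°.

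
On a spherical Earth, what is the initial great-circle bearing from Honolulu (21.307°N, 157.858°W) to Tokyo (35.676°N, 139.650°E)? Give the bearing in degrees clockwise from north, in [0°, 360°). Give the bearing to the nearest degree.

299°

Δλ = 139.650 − -157.858 = 297.508°; wrapped into (−180°, 180°]: -62.492°.
θ = atan2( sin Δλ · cos φ₂ , cos φ₁ · sin φ₂ − sin φ₁ · cos φ₂ · cos Δλ )
  = atan2(-0.72049, 0.40701) = -60.538° → normalised to [0°, 360°): 299.462°.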